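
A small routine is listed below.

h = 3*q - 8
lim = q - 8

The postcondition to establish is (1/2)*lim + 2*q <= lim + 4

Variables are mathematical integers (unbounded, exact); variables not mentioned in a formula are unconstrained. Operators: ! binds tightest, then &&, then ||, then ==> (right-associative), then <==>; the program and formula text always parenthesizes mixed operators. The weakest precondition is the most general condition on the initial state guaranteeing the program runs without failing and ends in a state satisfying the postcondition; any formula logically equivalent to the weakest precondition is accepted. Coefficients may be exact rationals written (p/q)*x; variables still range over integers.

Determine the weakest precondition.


Working backward. After the program, the postcondition (1/2)*lim + 2*q <= lim + 4 must hold; in canonical form it is 2*q <= (1/2)*lim + 4.
Before lim := q - 8: (3/2)*q <= 0
Before h := 3*q - 8: (3/2)*q <= 0
Answer: WP = (3/2)*q <= 0


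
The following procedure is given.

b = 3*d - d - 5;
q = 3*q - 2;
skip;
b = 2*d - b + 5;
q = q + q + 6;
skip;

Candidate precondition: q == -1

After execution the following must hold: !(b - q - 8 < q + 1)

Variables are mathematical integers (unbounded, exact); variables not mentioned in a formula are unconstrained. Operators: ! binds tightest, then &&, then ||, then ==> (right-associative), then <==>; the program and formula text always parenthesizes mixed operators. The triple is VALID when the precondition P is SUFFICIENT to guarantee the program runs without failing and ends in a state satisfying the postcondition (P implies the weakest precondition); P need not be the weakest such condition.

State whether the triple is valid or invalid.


Working backward. After the program, the postcondition !(b - q - 8 < q + 1) must hold; in canonical form it is !(b < 2*q + 9).
Before skip: !(b < 2*q + 9)
Before q := q + q + 6: !(b < 4*q + 21)
Before b := 2*d - b + 5: !(2*d < b + 4*q + 16)
Before skip: !(2*d < b + 4*q + 16)
Before q := 3*q - 2: !(2*d < b + 12*q + 8)
Before b := 3*d - d - 5: !(12*q > -3)
The weakest precondition is !(12*q > -3).
Check whether q == -1 implies it.
Every state satisfying the precondition satisfies the weakest precondition: the implication holds.
Answer: valid


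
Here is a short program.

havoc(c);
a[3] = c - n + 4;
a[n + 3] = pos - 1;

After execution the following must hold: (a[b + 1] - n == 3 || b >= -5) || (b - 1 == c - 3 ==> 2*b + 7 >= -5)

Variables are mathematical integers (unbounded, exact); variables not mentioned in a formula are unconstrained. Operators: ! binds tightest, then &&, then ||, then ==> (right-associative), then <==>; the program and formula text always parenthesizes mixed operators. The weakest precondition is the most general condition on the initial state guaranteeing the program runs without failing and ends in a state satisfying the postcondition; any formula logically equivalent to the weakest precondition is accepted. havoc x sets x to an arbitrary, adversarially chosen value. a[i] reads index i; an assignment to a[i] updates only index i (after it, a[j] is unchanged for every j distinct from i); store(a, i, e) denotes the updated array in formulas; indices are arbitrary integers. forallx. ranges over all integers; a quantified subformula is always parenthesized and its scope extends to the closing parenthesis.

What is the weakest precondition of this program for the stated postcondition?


Working backward. After the program, the postcondition (a[b + 1] - n == 3 || b >= -5) || (b - 1 == c - 3 ==> 2*b + 7 >= -5) must hold; in canonical form it is a[b + 1] == n + 3 || b >= -5 || (b == c - 2 ==> 2*b >= -12).
Before a[n + 3] := pos - 1: store(a, n + 3, pos - 1)[b + 1] == n + 3 || b >= -5 || (b == c - 2 ==> 2*b >= -12)
Before a[3] := c - n + 4: store(store(a, 3, c - n + 4), n + 3, pos - 1)[b + 1] == n + 3 || b >= -5 || (b == c - 2 ==> 2*b >= -12)
Before havoc c: forall c_1. (store(store(a, 3, c_1 - n + 4), n + 3, pos - 1)[b + 1] == n + 3 || b >= -5 || (b == c_1 - 2 ==> 2*b >= -12))
Answer: WP = forall c_1. (store(store(a, 3, c_1 - n + 4), n + 3, pos - 1)[b + 1] == n + 3 || b >= -5 || (b == c_1 - 2 ==> 2*b >= -12))


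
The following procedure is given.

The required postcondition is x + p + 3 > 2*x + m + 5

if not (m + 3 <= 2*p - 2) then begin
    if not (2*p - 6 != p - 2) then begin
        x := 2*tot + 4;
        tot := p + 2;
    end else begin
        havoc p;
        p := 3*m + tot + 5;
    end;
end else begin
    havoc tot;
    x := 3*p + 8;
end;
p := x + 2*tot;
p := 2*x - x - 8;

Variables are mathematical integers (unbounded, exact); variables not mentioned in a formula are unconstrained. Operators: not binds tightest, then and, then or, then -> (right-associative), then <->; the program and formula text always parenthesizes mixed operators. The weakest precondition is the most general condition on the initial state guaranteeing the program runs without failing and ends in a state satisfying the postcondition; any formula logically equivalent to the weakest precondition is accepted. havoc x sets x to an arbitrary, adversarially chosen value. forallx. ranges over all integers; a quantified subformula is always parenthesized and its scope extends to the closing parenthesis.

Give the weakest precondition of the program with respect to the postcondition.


Working backward. After the program, the postcondition x + p + 3 > 2*x + m + 5 must hold; in canonical form it is p > m + x + 2.
Before p := 2*x - x - 8: m < -10
Before p := x + 2*tot: m < -10
Then branch requires ((not (p != 4)) -> m < -10) and (p != 4 -> m < -10); else branch requires m < -10.
Before the if: ((not (m <= 2*p - 5)) -> (((not (p != 4)) -> m < -10) and (p != 4 -> m < -10))) and (m <= 2*p - 5 -> m < -10)
Answer: WP = ((not (m <= 2*p - 5)) -> (((not (p != 4)) -> m < -10) and (p != 4 -> m < -10))) and (m <= 2*p - 5 -> m < -10)


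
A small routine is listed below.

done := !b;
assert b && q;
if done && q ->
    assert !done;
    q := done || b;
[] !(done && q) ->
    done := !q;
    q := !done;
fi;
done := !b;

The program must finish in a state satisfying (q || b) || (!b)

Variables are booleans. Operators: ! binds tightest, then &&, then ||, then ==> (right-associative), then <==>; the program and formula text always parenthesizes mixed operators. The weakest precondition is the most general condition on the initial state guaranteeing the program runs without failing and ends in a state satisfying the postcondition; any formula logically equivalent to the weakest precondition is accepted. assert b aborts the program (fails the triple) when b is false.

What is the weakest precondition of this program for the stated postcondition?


Working backward. After the program, the postcondition (q || b) || (!b) must hold; in canonical form it is true.
Before done := !b: true
Then branch requires !done; else branch requires true.
Before the if: (done && q) ==> (!done)
Before assert b && q: b && q && ((done && q) ==> (!done))
Before done := !b: b && q && (((!b) && q) ==> b)
Answer: WP = b && q && (((!b) && q) ==> b)


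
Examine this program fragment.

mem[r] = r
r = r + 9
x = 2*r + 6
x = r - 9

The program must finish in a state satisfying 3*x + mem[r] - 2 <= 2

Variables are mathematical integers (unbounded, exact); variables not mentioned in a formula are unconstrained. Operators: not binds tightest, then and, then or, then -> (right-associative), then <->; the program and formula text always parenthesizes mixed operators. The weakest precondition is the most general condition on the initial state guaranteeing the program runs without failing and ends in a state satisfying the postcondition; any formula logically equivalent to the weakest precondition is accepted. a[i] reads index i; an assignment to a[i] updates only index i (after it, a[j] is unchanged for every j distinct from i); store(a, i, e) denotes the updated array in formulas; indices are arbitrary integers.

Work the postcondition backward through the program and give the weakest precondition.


Working backward. After the program, the postcondition 3*x + mem[r] - 2 <= 2 must hold; in canonical form it is mem[r] + 3*x <= 4.
Before x := r - 9: mem[r] + 3*r <= 31
Before x := 2*r + 6: mem[r] + 3*r <= 31
Before r := r + 9: mem[r + 9] + 3*r <= 4
Before mem[r] := r: store(mem, r, r)[r + 9] + 3*r <= 4
Answer: WP = store(mem, r, r)[r + 9] + 3*r <= 4


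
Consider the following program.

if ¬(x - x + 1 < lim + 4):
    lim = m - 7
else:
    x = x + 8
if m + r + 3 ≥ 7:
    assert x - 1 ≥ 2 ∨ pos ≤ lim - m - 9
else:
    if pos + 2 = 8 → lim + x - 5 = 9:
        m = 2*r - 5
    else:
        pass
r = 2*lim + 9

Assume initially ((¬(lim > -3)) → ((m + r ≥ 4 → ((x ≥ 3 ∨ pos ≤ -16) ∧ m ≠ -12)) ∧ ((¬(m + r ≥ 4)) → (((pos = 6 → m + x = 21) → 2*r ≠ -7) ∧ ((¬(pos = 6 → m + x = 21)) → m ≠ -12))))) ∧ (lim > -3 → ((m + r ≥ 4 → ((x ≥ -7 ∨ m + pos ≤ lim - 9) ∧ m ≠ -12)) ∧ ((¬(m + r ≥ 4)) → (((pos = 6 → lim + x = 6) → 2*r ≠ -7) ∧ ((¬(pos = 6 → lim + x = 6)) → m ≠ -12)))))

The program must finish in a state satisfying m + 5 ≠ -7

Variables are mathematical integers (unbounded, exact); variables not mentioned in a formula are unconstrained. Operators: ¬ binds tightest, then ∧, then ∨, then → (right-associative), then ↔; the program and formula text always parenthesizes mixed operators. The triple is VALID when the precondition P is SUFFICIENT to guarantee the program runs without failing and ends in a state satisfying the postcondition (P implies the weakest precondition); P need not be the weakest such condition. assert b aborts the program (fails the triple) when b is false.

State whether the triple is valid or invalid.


Working backward. After the program, the postcondition m + 5 ≠ -7 must hold; in canonical form it is m ≠ -12.
Before r := 2*lim + 9: m ≠ -12
Then branch requires (x ≥ 3 ∨ m + pos ≤ lim - 9) ∧ m ≠ -12; else branch requires ((pos = 6 → lim + x = 14) → 2*r ≠ -7) ∧ ((¬(pos = 6 → lim + x = 14)) → m ≠ -12).
Before the if: (m + r ≥ 4 → ((x ≥ 3 ∨ m + pos ≤ lim - 9) ∧ m ≠ -12)) ∧ ((¬(m + r ≥ 4)) → (((pos = 6 → lim + x = 14) → 2*r ≠ -7) ∧ ((¬(pos = 6 → lim + x = 14)) → m ≠ -12)))
Then branch requires (m + r ≥ 4 → ((x ≥ 3 ∨ pos ≤ -16) ∧ m ≠ -12)) ∧ ((¬(m + r ≥ 4)) → (((pos = 6 → m + x = 21) → 2*r ≠ -7) ∧ ((¬(pos = 6 → m + x = 21)) → m ≠ -12))); else branch requires (m + r ≥ 4 → ((x ≥ -5 ∨ m + pos ≤ lim - 9) ∧ m ≠ -12)) ∧ ((¬(m + r ≥ 4)) → (((pos = 6 → lim + x = 6) → 2*r ≠ -7) ∧ ((¬(pos = 6 → lim + x = 6)) → m ≠ -12))).
Before the if: ((¬(lim > -3)) → ((m + r ≥ 4 → ((x ≥ 3 ∨ pos ≤ -16) ∧ m ≠ -12)) ∧ ((¬(m + r ≥ 4)) → (((pos = 6 → m + x = 21) → 2*r ≠ -7) ∧ ((¬(pos = 6 → m + x = 21)) → m ≠ -12))))) ∧ (lim > -3 → ((m + r ≥ 4 → ((x ≥ -5 ∨ m + pos ≤ lim - 9) ∧ m ≠ -12)) ∧ ((¬(m + r ≥ 4)) → (((pos = 6 → lim + x = 6) → 2*r ≠ -7) ∧ ((¬(pos = 6 → lim + x = 6)) → m ≠ -12)))))
The weakest precondition is ((¬(lim > -3)) → ((m + r ≥ 4 → ((x ≥ 3 ∨ pos ≤ -16) ∧ m ≠ -12)) ∧ ((¬(m + r ≥ 4)) → (((pos = 6 → m + x = 21) → 2*r ≠ -7) ∧ ((¬(pos = 6 → m + x = 21)) → m ≠ -12))))) ∧ (lim > -3 → ((m + r ≥ 4 → ((x ≥ -5 ∨ m + pos ≤ lim - 9) ∧ m ≠ -12)) ∧ ((¬(m + r ≥ 4)) → (((pos = 6 → lim + x = 6) → 2*r ≠ -7) ∧ ((¬(pos = 6 → lim + x = 6)) → m ≠ -12))))).
Check whether ((¬(lim > -3)) → ((m + r ≥ 4 → ((x ≥ 3 ∨ pos ≤ -16) ∧ m ≠ -12)) ∧ ((¬(m + r ≥ 4)) → (((pos = 6 → m + x = 21) → 2*r ≠ -7) ∧ ((¬(pos = 6 → m + x = 21)) → m ≠ -12))))) ∧ (lim > -3 → ((m + r ≥ 4 → ((x ≥ -7 ∨ m + pos ≤ lim - 9) ∧ m ≠ -12)) ∧ ((¬(m + r ≥ 4)) → (((pos = 6 → lim + x = 6) → 2*r ≠ -7) ∧ ((¬(pos = 6 → lim + x = 6)) → m ≠ -12))))) implies it.
Countermodel: at the initial state lim = -2, m = -11, pos = 1, r = 15, x = -6, the precondition holds but the weakest precondition fails.
Answer: invalid


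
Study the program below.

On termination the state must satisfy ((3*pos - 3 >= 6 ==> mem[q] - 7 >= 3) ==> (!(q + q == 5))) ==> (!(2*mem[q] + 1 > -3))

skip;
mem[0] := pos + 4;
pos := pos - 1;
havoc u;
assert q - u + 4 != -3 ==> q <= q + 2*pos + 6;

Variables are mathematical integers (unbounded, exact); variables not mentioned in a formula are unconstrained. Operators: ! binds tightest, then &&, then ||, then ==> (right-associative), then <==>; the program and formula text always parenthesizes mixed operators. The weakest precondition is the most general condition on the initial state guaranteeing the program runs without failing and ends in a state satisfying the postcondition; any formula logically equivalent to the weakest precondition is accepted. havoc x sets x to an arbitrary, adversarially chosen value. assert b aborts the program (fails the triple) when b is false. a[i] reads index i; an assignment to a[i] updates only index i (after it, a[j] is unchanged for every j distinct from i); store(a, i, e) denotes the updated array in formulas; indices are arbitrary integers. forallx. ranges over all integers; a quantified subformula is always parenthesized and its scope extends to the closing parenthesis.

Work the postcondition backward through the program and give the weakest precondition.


Working backward. After the program, the postcondition ((3*pos - 3 >= 6 ==> mem[q] - 7 >= 3) ==> (!(q + q == 5))) ==> (!(2*mem[q] + 1 > -3)) must hold; in canonical form it is ((3*pos >= 9 ==> mem[q] >= 10) ==> (!(2*q == 5))) ==> (!(2*mem[q] > -4)).
Before assert q - u + 4 != -3 ==> q <= q + 2*pos + 6: (q != u - 7 ==> 2*pos >= -6) && (((3*pos >= 9 ==> mem[q] >= 10) ==> (!(2*q == 5))) ==> (!(2*mem[q] > -4)))
Before havoc u: forall u_1. ((q != u_1 - 7 ==> 2*pos >= -6) && (((3*pos >= 9 ==> mem[q] >= 10) ==> (!(2*q == 5))) ==> (!(2*mem[q] > -4))))
Before pos := pos - 1: forall u_1. ((q != u_1 - 7 ==> 2*pos >= -4) && (((3*pos >= 12 ==> mem[q] >= 10) ==> (!(2*q == 5))) ==> (!(2*mem[q] > -4))))
Before mem[0] := pos + 4: forall u_1. ((q != u_1 - 7 ==> 2*pos >= -4) && (((3*pos >= 12 ==> store(mem, 0, pos + 4)[q] >= 10) ==> (!(2*q == 5))) ==> (!(2*store(mem, 0, pos + 4)[q] > -4))))
Before skip: forall u_1. ((q != u_1 - 7 ==> 2*pos >= -4) && (((3*pos >= 12 ==> store(mem, 0, pos + 4)[q] >= 10) ==> (!(2*q == 5))) ==> (!(2*store(mem, 0, pos + 4)[q] > -4))))
Answer: WP = forall u_1. ((q != u_1 - 7 ==> 2*pos >= -4) && (((3*pos >= 12 ==> store(mem, 0, pos + 4)[q] >= 10) ==> (!(2*q == 5))) ==> (!(2*store(mem, 0, pos + 4)[q] > -4))))


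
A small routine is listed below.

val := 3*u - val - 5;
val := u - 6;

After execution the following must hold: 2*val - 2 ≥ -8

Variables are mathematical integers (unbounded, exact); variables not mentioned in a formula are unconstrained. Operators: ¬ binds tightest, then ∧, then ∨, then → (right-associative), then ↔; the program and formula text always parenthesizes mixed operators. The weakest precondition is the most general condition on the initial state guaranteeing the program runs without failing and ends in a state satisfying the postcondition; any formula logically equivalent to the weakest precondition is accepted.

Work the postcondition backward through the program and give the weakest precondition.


Working backward. After the program, the postcondition 2*val - 2 ≥ -8 must hold; in canonical form it is 2*val ≥ -6.
Before val := u - 6: 2*u ≥ 6
Before val := 3*u - val - 5: 2*u ≥ 6
Answer: WP = 2*u ≥ 6


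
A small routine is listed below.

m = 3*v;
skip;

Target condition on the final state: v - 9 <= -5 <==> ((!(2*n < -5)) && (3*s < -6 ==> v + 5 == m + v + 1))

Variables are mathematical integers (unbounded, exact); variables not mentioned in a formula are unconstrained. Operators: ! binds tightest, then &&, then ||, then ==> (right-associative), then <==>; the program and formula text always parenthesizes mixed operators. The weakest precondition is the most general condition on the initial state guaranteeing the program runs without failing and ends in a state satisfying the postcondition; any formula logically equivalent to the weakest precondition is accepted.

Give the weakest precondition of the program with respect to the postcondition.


Working backward. After the program, the postcondition v - 9 <= -5 <==> ((!(2*n < -5)) && (3*s < -6 ==> v + 5 == m + v + 1)) must hold; in canonical form it is v <= 4 <==> ((!(2*n < -5)) && (3*s < -6 ==> m == 4)).
Before skip: v <= 4 <==> ((!(2*n < -5)) && (3*s < -6 ==> m == 4))
Before m := 3*v: v <= 4 <==> ((!(2*n < -5)) && (3*s < -6 ==> 3*v == 4))
Answer: WP = v <= 4 <==> ((!(2*n < -5)) && (3*s < -6 ==> 3*v == 4))


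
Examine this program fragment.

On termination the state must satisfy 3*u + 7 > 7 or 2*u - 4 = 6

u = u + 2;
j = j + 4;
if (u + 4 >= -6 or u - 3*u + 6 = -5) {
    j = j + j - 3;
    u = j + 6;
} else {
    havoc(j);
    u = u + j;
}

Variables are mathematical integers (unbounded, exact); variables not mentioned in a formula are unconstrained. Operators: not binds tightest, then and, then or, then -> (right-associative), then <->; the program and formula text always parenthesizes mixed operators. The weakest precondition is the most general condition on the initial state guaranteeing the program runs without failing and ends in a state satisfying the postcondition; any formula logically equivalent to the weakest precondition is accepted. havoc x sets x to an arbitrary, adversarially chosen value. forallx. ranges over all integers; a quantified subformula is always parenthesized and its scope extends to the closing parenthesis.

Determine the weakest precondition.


Working backward. After the program, the postcondition 3*u + 7 > 7 or 2*u - 4 = 6 must hold; in canonical form it is 3*u > 0 or 2*u = 10.
Then branch requires 6*j > -9 or 4*j = 4; else branch requires forall j_1. (3*j_1 + 3*u > 0 or 2*j_1 + 2*u = 10).
Before the if: ((u >= -10 or 2*u = 11) -> (6*j > -9 or 4*j = 4)) and ((not (u >= -10 or 2*u = 11)) -> (forall j_1. (3*j_1 + 3*u > 0 or 2*j_1 + 2*u = 10)))
Before j := j + 4: ((u >= -10 or 2*u = 11) -> (6*j > -33 or 4*j = -12)) and ((not (u >= -10 or 2*u = 11)) -> (forall j_1. (3*j_1 + 3*u > 0 or 2*j_1 + 2*u = 10)))
Before u := u + 2: ((u >= -12 or 2*u = 7) -> (6*j > -33 or 4*j = -12)) and ((not (u >= -12 or 2*u = 7)) -> (forall j_1. (3*j_1 + 3*u > -6 or 2*j_1 + 2*u = 6)))
Answer: WP = ((u >= -12 or 2*u = 7) -> (6*j > -33 or 4*j = -12)) and ((not (u >= -12 or 2*u = 7)) -> (forall j_1. (3*j_1 + 3*u > -6 or 2*j_1 + 2*u = 6)))


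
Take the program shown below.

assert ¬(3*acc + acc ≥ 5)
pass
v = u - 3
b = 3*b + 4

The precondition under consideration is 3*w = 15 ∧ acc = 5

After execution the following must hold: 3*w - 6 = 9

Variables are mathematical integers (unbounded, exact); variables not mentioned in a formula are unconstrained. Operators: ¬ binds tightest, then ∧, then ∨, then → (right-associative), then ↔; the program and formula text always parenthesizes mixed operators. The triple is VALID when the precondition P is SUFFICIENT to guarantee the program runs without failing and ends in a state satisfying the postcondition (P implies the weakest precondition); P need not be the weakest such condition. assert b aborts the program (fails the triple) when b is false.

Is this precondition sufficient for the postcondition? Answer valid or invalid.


Working backward. After the program, the postcondition 3*w - 6 = 9 must hold; in canonical form it is 3*w = 15.
Before b := 3*b + 4: 3*w = 15
Before v := u - 3: 3*w = 15
Before skip: 3*w = 15
Before assert ¬(3*acc + acc ≥ 5): (¬(4*acc ≥ 5)) ∧ 3*w = 15
The weakest precondition is (¬(4*acc ≥ 5)) ∧ 3*w = 15.
Check whether 3*w = 15 ∧ acc = 5 implies it.
Countermodel: at the initial state acc = 5, w = 5, the precondition holds but the weakest precondition fails.
Answer: invalid


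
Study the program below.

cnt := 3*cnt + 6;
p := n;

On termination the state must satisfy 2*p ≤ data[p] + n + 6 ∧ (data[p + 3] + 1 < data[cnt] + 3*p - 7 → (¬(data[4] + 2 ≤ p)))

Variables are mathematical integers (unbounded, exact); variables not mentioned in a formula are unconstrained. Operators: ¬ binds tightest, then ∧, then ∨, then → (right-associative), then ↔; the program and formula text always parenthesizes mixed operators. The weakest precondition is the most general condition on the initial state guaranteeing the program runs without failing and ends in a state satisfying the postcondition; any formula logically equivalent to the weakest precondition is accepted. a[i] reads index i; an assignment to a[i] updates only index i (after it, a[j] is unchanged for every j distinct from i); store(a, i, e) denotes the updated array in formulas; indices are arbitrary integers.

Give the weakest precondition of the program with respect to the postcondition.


Working backward. After the program, the postcondition 2*p ≤ data[p] + n + 6 ∧ (data[p + 3] + 1 < data[cnt] + 3*p - 7 → (¬(data[4] + 2 ≤ p))) must hold; in canonical form it is 2*p ≤ data[p] + n + 6 ∧ (data[p + 3] < data[cnt] + 3*p - 8 → (¬(data[4] ≤ p - 2))).
Before p := n: n ≤ data[n] + 6 ∧ (data[n + 3] < data[cnt] + 3*n - 8 → (¬(data[4] ≤ n - 2)))
Before cnt := 3*cnt + 6: n ≤ data[n] + 6 ∧ (data[n + 3] < data[3*cnt + 6] + 3*n - 8 → (¬(data[4] ≤ n - 2)))
Answer: WP = n ≤ data[n] + 6 ∧ (data[n + 3] < data[3*cnt + 6] + 3*n - 8 → (¬(data[4] ≤ n - 2)))


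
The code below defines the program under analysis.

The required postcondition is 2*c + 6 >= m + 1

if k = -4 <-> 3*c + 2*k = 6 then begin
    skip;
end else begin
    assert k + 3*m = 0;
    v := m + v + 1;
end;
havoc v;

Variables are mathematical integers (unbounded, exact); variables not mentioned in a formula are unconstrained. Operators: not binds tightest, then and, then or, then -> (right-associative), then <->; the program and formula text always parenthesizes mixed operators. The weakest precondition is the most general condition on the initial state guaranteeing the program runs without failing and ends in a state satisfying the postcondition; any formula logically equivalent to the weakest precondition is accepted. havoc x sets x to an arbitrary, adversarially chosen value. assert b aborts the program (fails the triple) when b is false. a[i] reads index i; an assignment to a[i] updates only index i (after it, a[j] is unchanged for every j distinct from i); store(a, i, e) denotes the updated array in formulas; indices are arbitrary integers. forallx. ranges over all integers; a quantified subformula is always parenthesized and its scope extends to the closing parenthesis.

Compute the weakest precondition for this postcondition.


Working backward. After the program, the postcondition 2*c + 6 >= m + 1 must hold; in canonical form it is 2*c >= m - 5.
Before havoc v: 2*c >= m - 5
Then branch requires 2*c >= m - 5; else branch requires k + 3*m = 0 and 2*c >= m - 5.
Before the if: ((k = -4 <-> 3*c + 2*k = 6) -> 2*c >= m - 5) and ((not (k = -4 <-> 3*c + 2*k = 6)) -> (k + 3*m = 0 and 2*c >= m - 5))
Answer: WP = ((k = -4 <-> 3*c + 2*k = 6) -> 2*c >= m - 5) and ((not (k = -4 <-> 3*c + 2*k = 6)) -> (k + 3*m = 0 and 2*c >= m - 5))


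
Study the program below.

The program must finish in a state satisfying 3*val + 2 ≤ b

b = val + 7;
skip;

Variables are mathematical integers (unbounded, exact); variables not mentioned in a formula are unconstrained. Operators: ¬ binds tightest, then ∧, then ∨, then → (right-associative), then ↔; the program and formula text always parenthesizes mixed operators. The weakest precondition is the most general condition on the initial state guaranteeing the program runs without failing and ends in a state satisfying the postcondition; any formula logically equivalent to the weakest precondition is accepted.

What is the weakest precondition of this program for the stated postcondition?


Working backward. After the program, the postcondition 3*val + 2 ≤ b must hold; in canonical form it is 3*val ≤ b - 2.
Before skip: 3*val ≤ b - 2
Before b := val + 7: 2*val ≤ 5
Answer: WP = 2*val ≤ 5


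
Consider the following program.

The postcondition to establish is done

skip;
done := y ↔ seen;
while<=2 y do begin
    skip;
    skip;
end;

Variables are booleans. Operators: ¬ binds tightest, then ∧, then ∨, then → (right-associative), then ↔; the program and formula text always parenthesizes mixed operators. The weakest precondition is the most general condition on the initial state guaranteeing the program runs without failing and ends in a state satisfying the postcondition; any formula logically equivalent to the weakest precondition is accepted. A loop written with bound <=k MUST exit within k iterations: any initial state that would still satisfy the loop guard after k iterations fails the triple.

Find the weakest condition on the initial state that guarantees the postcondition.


Working backward. After the program, done must hold.
Before the loop (bound <=2), unroll the exhaustion recursion (WP_0 = exit-now case; WP_j = one more guarded iteration, up to j = 2):
  WP_0: (¬y) ∧ done
  WP_1: (y → ((¬y) ∧ done)) ∧ ((¬y) → done)
  WP_2: (y → ((y → ((¬y) ∧ done)) ∧ ((¬y) → done))) ∧ ((¬y) → done)
So before the loop: (y → ((y → ((¬y) ∧ done)) ∧ ((¬y) → done))) ∧ ((¬y) → done)
Before done := y ↔ seen: (y → ((y → ((¬y) ∧ (y ↔ seen))) ∧ ((¬y) → (y ↔ seen)))) ∧ ((¬y) → (y ↔ seen))
Before skip: (y → ((y → ((¬y) ∧ (y ↔ seen))) ∧ ((¬y) → (y ↔ seen)))) ∧ ((¬y) → (y ↔ seen))
Answer: WP = (y → ((y → ((¬y) ∧ (y ↔ seen))) ∧ ((¬y) → (y ↔ seen)))) ∧ ((¬y) → (y ↔ seen))


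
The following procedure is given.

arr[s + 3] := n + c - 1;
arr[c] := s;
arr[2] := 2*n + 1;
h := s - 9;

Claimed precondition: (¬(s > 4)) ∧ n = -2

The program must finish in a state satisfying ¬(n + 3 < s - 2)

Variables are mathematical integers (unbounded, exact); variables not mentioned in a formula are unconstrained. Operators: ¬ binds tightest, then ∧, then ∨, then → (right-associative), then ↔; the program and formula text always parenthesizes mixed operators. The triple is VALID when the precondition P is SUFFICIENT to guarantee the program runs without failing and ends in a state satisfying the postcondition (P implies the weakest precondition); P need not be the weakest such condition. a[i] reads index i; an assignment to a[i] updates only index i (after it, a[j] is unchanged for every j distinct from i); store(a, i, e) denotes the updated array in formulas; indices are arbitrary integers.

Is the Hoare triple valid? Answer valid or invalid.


Working backward. After the program, the postcondition ¬(n + 3 < s - 2) must hold; in canonical form it is ¬(n < s - 5).
Before h := s - 9: ¬(n < s - 5)
Before arr[2] := 2*n + 1: ¬(n < s - 5)
Before arr[c] := s: ¬(n < s - 5)
Before arr[s + 3] := n + c - 1: ¬(n < s - 5)
The weakest precondition is ¬(n < s - 5).
Check whether (¬(s > 4)) ∧ n = -2 implies it.
Countermodel: at the initial state n = -2, s = 4, the precondition holds but the weakest precondition fails.
Answer: invalid


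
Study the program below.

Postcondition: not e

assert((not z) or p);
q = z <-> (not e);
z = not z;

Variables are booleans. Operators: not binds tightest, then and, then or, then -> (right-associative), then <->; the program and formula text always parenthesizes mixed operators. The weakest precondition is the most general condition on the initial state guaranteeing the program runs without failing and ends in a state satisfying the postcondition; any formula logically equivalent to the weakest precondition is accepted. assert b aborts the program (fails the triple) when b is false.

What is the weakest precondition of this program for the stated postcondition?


Working backward. After the program, not e must hold.
Before z := not z: not e
Before q := z <-> (not e): not e
Before assert (not z) or p: ((not z) or p) and (not e)
Answer: WP = ((not z) or p) and (not e)


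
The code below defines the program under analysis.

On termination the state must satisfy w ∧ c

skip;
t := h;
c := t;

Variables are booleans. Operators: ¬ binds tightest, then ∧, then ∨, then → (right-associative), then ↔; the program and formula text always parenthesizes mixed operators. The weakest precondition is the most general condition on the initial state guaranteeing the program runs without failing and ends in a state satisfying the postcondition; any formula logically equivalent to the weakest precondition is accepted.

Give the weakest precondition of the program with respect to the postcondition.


Working backward. After the program, w ∧ c must hold.
Before c := t: w ∧ t
Before t := h: w ∧ h
Before skip: w ∧ h
Answer: WP = w ∧ h


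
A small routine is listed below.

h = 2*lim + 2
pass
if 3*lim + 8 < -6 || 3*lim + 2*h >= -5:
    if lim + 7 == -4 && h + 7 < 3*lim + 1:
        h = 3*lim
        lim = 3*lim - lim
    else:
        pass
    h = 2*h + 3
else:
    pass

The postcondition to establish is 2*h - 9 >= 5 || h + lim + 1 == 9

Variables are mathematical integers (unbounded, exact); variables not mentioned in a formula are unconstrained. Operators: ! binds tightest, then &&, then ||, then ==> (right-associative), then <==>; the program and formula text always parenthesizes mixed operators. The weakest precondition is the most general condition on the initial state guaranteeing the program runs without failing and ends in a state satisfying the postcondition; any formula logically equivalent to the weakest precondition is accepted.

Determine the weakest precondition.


Working backward. After the program, the postcondition 2*h - 9 >= 5 || h + lim + 1 == 9 must hold; in canonical form it is 2*h >= 14 || h + lim == 8.
Then branch requires ((lim == -11 && h < 3*lim - 6) ==> (12*lim >= 8 || 8*lim == 5)) && ((!(lim == -11 && h < 3*lim - 6)) ==> (4*h >= 8 || 2*h + lim == 5)); else branch requires 2*h >= 14 || h + lim == 8.
Before the if: ((3*lim < -14 || 2*h + 3*lim >= -5) ==> (((lim == -11 && h < 3*lim - 6) ==> (12*lim >= 8 || 8*lim == 5)) && ((!(lim == -11 && h < 3*lim - 6)) ==> (4*h >= 8 || 2*h + lim == 5)))) && ((!(3*lim < -14 || 2*h + 3*lim >= -5)) ==> (2*h >= 14 || h + lim == 8))
Before skip: ((3*lim < -14 || 2*h + 3*lim >= -5) ==> (((lim == -11 && h < 3*lim - 6) ==> (12*lim >= 8 || 8*lim == 5)) && ((!(lim == -11 && h < 3*lim - 6)) ==> (4*h >= 8 || 2*h + lim == 5)))) && ((!(3*lim < -14 || 2*h + 3*lim >= -5)) ==> (2*h >= 14 || h + lim == 8))
Before h := 2*lim + 2: ((3*lim < -14 || 7*lim >= -9) ==> (((lim == -11 && lim > 8) ==> (12*lim >= 8 || 8*lim == 5)) && ((!(lim == -11 && lim > 8)) ==> (8*lim >= 0 || 5*lim == 1)))) && ((!(3*lim < -14 || 7*lim >= -9)) ==> (4*lim >= 10 || 3*lim == 6))
Answer: WP = ((3*lim < -14 || 7*lim >= -9) ==> (((lim == -11 && lim > 8) ==> (12*lim >= 8 || 8*lim == 5)) && ((!(lim == -11 && lim > 8)) ==> (8*lim >= 0 || 5*lim == 1)))) && ((!(3*lim < -14 || 7*lim >= -9)) ==> (4*lim >= 10 || 3*lim == 6))


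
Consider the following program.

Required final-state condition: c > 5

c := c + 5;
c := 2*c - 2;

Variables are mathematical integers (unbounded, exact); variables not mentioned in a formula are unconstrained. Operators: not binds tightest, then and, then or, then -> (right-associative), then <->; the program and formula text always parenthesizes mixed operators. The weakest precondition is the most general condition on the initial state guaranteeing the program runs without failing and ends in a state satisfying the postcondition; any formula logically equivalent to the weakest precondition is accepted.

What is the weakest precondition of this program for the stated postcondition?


Working backward. After the program, c > 5 must hold.
Before c := 2*c - 2: 2*c > 7
Before c := c + 5: 2*c > -3
Answer: WP = 2*c > -3


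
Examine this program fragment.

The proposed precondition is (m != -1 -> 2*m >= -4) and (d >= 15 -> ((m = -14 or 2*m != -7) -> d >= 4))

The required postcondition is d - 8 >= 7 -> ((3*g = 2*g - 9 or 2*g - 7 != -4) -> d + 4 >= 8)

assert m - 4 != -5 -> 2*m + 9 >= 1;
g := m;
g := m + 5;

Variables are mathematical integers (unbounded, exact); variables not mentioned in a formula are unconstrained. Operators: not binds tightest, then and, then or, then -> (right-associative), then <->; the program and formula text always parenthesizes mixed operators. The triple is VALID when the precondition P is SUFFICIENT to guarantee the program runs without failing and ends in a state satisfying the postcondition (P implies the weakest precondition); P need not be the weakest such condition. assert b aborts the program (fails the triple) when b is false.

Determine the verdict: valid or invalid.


Working backward. After the program, the postcondition d - 8 >= 7 -> ((3*g = 2*g - 9 or 2*g - 7 != -4) -> d + 4 >= 8) must hold; in canonical form it is d >= 15 -> ((g = -9 or 2*g != 3) -> d >= 4).
Before g := m + 5: d >= 15 -> ((m = -14 or 2*m != -7) -> d >= 4)
Before g := m: d >= 15 -> ((m = -14 or 2*m != -7) -> d >= 4)
Before assert m - 4 != -5 -> 2*m + 9 >= 1: (m != -1 -> 2*m >= -8) and (d >= 15 -> ((m = -14 or 2*m != -7) -> d >= 4))
The weakest precondition is (m != -1 -> 2*m >= -8) and (d >= 15 -> ((m = -14 or 2*m != -7) -> d >= 4)).
Check whether (m != -1 -> 2*m >= -4) and (d >= 15 -> ((m = -14 or 2*m != -7) -> d >= 4)) implies it.
Every state satisfying the precondition satisfies the weakest precondition: the implication holds.
Answer: valid


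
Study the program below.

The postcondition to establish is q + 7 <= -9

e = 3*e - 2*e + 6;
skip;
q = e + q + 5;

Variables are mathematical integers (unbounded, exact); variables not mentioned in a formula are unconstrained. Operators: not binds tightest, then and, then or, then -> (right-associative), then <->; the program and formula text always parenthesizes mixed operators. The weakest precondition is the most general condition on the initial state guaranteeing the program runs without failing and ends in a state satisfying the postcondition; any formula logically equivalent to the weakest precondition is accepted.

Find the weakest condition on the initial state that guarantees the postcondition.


Working backward. After the program, the postcondition q + 7 <= -9 must hold; in canonical form it is q <= -16.
Before q := e + q + 5: e + q <= -21
Before skip: e + q <= -21
Before e := 3*e - 2*e + 6: e + q <= -27
Answer: WP = e + q <= -27


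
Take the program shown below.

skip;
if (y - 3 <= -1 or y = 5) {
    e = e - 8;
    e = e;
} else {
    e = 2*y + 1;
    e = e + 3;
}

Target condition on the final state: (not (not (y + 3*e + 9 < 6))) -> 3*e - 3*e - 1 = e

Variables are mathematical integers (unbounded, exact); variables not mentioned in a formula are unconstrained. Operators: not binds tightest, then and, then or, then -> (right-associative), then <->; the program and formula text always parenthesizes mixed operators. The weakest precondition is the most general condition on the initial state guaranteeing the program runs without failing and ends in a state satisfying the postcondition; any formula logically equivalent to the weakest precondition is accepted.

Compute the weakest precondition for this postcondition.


Working backward. After the program, the postcondition (not (not (y + 3*e + 9 < 6))) -> 3*e - 3*e - 1 = e must hold; in canonical form it is 3*e + y < -3 -> e = -1.
Then branch requires 3*e + y < 21 -> e = 7; else branch requires 7*y < -15 -> 2*y = -5.
Before the if: ((y <= 2 or y = 5) -> (3*e + y < 21 -> e = 7)) and ((not (y <= 2 or y = 5)) -> (7*y < -15 -> 2*y = -5))
Before skip: ((y <= 2 or y = 5) -> (3*e + y < 21 -> e = 7)) and ((not (y <= 2 or y = 5)) -> (7*y < -15 -> 2*y = -5))
Answer: WP = ((y <= 2 or y = 5) -> (3*e + y < 21 -> e = 7)) and ((not (y <= 2 or y = 5)) -> (7*y < -15 -> 2*y = -5))


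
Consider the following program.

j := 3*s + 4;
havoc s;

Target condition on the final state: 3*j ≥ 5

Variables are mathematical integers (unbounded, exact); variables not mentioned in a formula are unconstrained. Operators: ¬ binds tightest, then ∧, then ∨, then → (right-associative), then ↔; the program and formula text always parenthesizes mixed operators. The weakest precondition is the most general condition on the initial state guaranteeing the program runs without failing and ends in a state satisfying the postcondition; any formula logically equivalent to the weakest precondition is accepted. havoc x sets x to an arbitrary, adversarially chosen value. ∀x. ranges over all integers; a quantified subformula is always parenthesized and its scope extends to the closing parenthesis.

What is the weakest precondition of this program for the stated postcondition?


Working backward. After the program, 3*j ≥ 5 must hold.
Before havoc s: 3*j ≥ 5
Before j := 3*s + 4: 9*s ≥ -7
Answer: WP = 9*s ≥ -7


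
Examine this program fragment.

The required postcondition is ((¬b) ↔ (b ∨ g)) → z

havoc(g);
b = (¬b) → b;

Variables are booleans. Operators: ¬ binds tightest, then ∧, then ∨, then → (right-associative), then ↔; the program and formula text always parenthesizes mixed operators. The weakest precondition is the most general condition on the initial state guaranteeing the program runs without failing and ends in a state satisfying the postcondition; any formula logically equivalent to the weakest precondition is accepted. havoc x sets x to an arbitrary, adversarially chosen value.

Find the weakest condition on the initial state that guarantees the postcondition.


Working backward. After the program, ((¬b) ↔ (b ∨ g)) → z must hold.
Before b := (¬b) → b: ((¬((¬b) → b)) ↔ (((¬b) → b) ∨ g)) → z
Before havoc g: ((¬((¬b) → b)) → z) ∧ (((¬((¬b) → b)) ↔ ((¬b) → b)) → z)
Answer: WP = ((¬((¬b) → b)) → z) ∧ (((¬((¬b) → b)) ↔ ((¬b) → b)) → z)


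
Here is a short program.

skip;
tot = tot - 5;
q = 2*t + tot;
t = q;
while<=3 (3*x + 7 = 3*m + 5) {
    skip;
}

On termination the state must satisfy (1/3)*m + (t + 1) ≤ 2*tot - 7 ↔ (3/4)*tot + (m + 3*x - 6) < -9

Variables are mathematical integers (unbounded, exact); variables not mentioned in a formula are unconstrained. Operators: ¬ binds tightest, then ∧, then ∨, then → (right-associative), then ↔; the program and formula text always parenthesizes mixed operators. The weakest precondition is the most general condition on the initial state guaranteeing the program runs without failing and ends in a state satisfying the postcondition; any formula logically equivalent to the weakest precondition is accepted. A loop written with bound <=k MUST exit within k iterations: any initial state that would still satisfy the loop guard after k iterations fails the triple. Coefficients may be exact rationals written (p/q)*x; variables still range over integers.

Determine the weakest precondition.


Working backward. After the program, the postcondition (1/3)*m + (t + 1) ≤ 2*tot - 7 ↔ (3/4)*tot + (m + 3*x - 6) < -9 must hold; in canonical form it is (1/3)*m + t ≤ 2*tot - 8 ↔ m + (3/4)*tot + 3*x < -3.
Before the loop (bound <=3), unroll the exhaustion recursion (WP_0 = exit-now case; WP_j = one more guarded iteration, up to j = 3):
  WP_0: (¬(3*x = 3*m - 2)) ∧ ((1/3)*m + t ≤ 2*tot - 8 ↔ m + (3/4)*tot + 3*x < -3)
  WP_1: (3*x = 3*m - 2 → ((¬(3*x = 3*m - 2)) ∧ ((1/3)*m + t ≤ 2*tot - 8 ↔ m + (3/4)*tot + 3*x < -3))) ∧ ((¬(3*x = 3*m - 2)) → ((1/3)*m + t ≤ 2*tot - 8 ↔ m + (3/4)*tot + 3*x < -3))
  WP_2: (3*x = 3*m - 2 → ((3*x = 3*m - 2 → ((¬(3*x = 3*m - 2)) ∧ ((1/3)*m + t ≤ 2*tot - 8 ↔ m + (3/4)*tot + 3*x < -3))) ∧ ((¬(3*x = 3*m - 2)) → ((1/3)*m + t ≤ 2*tot - 8 ↔ m + (3/4)*tot + 3*x < -3)))) ∧ ((¬(3*x = 3*m - 2)) → ((1/3)*m + t ≤ 2*tot - 8 ↔ m + (3/4)*tot + 3*x < -3))
  WP_3: (3*x = 3*m - 2 → ((3*x = 3*m - 2 → ((3*x = 3*m - 2 → ((¬(3*x = 3*m - 2)) ∧ ((1/3)*m + t ≤ 2*tot - 8 ↔ m + (3/4)*tot + 3*x < -3))) ∧ ((¬(3*x = 3*m - 2)) → ((1/3)*m + t ≤ 2*tot - 8 ↔ m + (3/4)*tot + 3*x < -3)))) ∧ ((¬(3*x = 3*m - 2)) → ((1/3)*m + t ≤ 2*tot - 8 ↔ m + (3/4)*tot + 3*x < -3)))) ∧ ((¬(3*x = 3*m - 2)) → ((1/3)*m + t ≤ 2*tot - 8 ↔ m + (3/4)*tot + 3*x < -3))
So before the loop: (3*x = 3*m - 2 → ((3*x = 3*m - 2 → ((3*x = 3*m - 2 → ((¬(3*x = 3*m - 2)) ∧ ((1/3)*m + t ≤ 2*tot - 8 ↔ m + (3/4)*tot + 3*x < -3))) ∧ ((¬(3*x = 3*m - 2)) → ((1/3)*m + t ≤ 2*tot - 8 ↔ m + (3/4)*tot + 3*x < -3)))) ∧ ((¬(3*x = 3*m - 2)) → ((1/3)*m + t ≤ 2*tot - 8 ↔ m + (3/4)*tot + 3*x < -3)))) ∧ ((¬(3*x = 3*m - 2)) → ((1/3)*m + t ≤ 2*tot - 8 ↔ m + (3/4)*tot + 3*x < -3))
Before t := q: (3*x = 3*m - 2 → ((3*x = 3*m - 2 → ((3*x = 3*m - 2 → ((¬(3*x = 3*m - 2)) ∧ ((1/3)*m + q ≤ 2*tot - 8 ↔ m + (3/4)*tot + 3*x < -3))) ∧ ((¬(3*x = 3*m - 2)) → ((1/3)*m + q ≤ 2*tot - 8 ↔ m + (3/4)*tot + 3*x < -3)))) ∧ ((¬(3*x = 3*m - 2)) → ((1/3)*m + q ≤ 2*tot - 8 ↔ m + (3/4)*tot + 3*x < -3)))) ∧ ((¬(3*x = 3*m - 2)) → ((1/3)*m + q ≤ 2*tot - 8 ↔ m + (3/4)*tot + 3*x < -3))
Before q := 2*t + tot: (3*x = 3*m - 2 → ((3*x = 3*m - 2 → ((3*x = 3*m - 2 → ((¬(3*x = 3*m - 2)) ∧ ((1/3)*m + 2*t ≤ tot - 8 ↔ m + (3/4)*tot + 3*x < -3))) ∧ ((¬(3*x = 3*m - 2)) → ((1/3)*m + 2*t ≤ tot - 8 ↔ m + (3/4)*tot + 3*x < -3)))) ∧ ((¬(3*x = 3*m - 2)) → ((1/3)*m + 2*t ≤ tot - 8 ↔ m + (3/4)*tot + 3*x < -3)))) ∧ ((¬(3*x = 3*m - 2)) → ((1/3)*m + 2*t ≤ tot - 8 ↔ m + (3/4)*tot + 3*x < -3))
Before tot := tot - 5: (3*x = 3*m - 2 → ((3*x = 3*m - 2 → ((3*x = 3*m - 2 → ((¬(3*x = 3*m - 2)) ∧ ((1/3)*m + 2*t ≤ tot - 13 ↔ m + (3/4)*tot + 3*x < 3/4))) ∧ ((¬(3*x = 3*m - 2)) → ((1/3)*m + 2*t ≤ tot - 13 ↔ m + (3/4)*tot + 3*x < 3/4)))) ∧ ((¬(3*x = 3*m - 2)) → ((1/3)*m + 2*t ≤ tot - 13 ↔ m + (3/4)*tot + 3*x < 3/4)))) ∧ ((¬(3*x = 3*m - 2)) → ((1/3)*m + 2*t ≤ tot - 13 ↔ m + (3/4)*tot + 3*x < 3/4))
Before skip: (3*x = 3*m - 2 → ((3*x = 3*m - 2 → ((3*x = 3*m - 2 → ((¬(3*x = 3*m - 2)) ∧ ((1/3)*m + 2*t ≤ tot - 13 ↔ m + (3/4)*tot + 3*x < 3/4))) ∧ ((¬(3*x = 3*m - 2)) → ((1/3)*m + 2*t ≤ tot - 13 ↔ m + (3/4)*tot + 3*x < 3/4)))) ∧ ((¬(3*x = 3*m - 2)) → ((1/3)*m + 2*t ≤ tot - 13 ↔ m + (3/4)*tot + 3*x < 3/4)))) ∧ ((¬(3*x = 3*m - 2)) → ((1/3)*m + 2*t ≤ tot - 13 ↔ m + (3/4)*tot + 3*x < 3/4))
Answer: WP = (3*x = 3*m - 2 → ((3*x = 3*m - 2 → ((3*x = 3*m - 2 → ((¬(3*x = 3*m - 2)) ∧ ((1/3)*m + 2*t ≤ tot - 13 ↔ m + (3/4)*tot + 3*x < 3/4))) ∧ ((¬(3*x = 3*m - 2)) → ((1/3)*m + 2*t ≤ tot - 13 ↔ m + (3/4)*tot + 3*x < 3/4)))) ∧ ((¬(3*x = 3*m - 2)) → ((1/3)*m + 2*t ≤ tot - 13 ↔ m + (3/4)*tot + 3*x < 3/4)))) ∧ ((¬(3*x = 3*m - 2)) → ((1/3)*m + 2*t ≤ tot - 13 ↔ m + (3/4)*tot + 3*x < 3/4))
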